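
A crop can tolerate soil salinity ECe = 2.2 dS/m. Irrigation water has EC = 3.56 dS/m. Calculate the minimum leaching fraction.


LR = ECiw / (5*ECe - ECiw)
LR = 3.56 / (5*2.2 - 3.56)
LR = 3.56 / 7.4400

0.4785


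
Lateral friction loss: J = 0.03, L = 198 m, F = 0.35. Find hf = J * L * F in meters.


hf = J * L * F = 0.03 * 198 * 0.35 = 2.0790 m

2.0790 m


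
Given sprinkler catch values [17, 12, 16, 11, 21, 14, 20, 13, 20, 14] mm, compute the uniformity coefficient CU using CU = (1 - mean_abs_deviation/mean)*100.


mean = 15.800000 mm
MAD = 3.000000 mm
CU = (1 - 3.000000/15.800000)*100

81.0127 %


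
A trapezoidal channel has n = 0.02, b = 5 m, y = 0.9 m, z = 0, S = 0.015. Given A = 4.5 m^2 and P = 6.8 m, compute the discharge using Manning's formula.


R = A/P = 4.5/6.8 = 0.661765
Q = (1/0.02) * 4.5 * 0.661765^(2/3) * 0.015^0.5

20.9265 m^3/s


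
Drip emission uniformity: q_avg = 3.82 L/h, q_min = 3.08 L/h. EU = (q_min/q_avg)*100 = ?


EU = (q_min/q_avg)*100 = (3.08/3.82)*100 = 80.6283%

80.6283 %


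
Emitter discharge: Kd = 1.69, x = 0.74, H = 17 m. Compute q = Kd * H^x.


q = Kd * H^x = 1.69 * 17^0.74 = 1.69 * 8.138272

13.7537 L/h


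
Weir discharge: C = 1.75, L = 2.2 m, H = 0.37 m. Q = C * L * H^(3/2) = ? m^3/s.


Q = C * L * H^(3/2) = 1.75 * 2.2 * 0.37^1.5 = 1.75 * 2.2 * 0.225062

0.8665 m^3/s


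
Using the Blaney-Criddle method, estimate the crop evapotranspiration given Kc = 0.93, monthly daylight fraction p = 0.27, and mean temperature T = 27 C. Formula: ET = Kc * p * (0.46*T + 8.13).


ET = Kc * p * (0.46*T + 8.13)
ET = 0.93 * 0.27 * (0.46*27 + 8.13)
ET = 0.93 * 0.27 * 20.5500

5.1601 mm/day


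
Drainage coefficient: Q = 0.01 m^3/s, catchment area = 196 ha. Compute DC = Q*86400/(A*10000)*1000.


DC = Q * 86400 / (A * 10000) * 1000
DC = 0.01 * 86400 / (196 * 10000) * 1000
DC = 864000.0000 / 1960000

0.4408 mm/day


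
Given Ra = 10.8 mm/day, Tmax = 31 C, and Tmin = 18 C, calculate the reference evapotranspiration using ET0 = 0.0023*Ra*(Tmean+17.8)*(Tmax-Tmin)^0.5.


Tmean = (Tmax + Tmin)/2 = (31 + 18)/2 = 24.5
ET0 = 0.0023 * 10.8 * (24.5 + 17.8) * sqrt(31 - 18)
ET0 = 0.0023 * 10.8 * 42.3 * 3.605551

3.7885 mm/day


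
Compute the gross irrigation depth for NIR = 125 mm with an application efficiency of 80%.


Ea = 80% = 0.8
GID = NIR / Ea = 125 / 0.8 = 156.2500 mm

156.2500 mm


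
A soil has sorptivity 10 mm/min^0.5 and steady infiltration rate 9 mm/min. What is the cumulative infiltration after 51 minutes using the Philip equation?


F = S*sqrt(t) + A*t
F = 10*sqrt(51) + 9*51
F = 10*7.141428 + 459

530.4143 mm


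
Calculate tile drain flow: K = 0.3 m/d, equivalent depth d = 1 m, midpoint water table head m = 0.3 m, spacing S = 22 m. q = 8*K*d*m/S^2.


q = 8*K*d*m/S^2
q = 8*0.3*1*0.3/22^2
q = 0.7200 / 484

0.0015 m/d


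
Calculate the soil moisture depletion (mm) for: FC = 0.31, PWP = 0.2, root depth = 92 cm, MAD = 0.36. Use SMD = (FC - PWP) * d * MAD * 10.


SMD = (FC - PWP) * d * MAD * 10
SMD = (0.31 - 0.2) * 92 * 0.36 * 10
SMD = 0.1100 * 92 * 0.36 * 10

36.4320 mm


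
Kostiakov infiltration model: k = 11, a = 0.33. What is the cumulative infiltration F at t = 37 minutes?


F = k * t^a = 11 * 37^0.33
F = 11 * 3.292354

36.2159 mm


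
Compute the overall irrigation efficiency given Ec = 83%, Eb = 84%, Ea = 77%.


Ec = 0.83, Eb = 0.84, Ea = 0.77
E = 0.83 * 0.84 * 0.77 * 100 = 53.6844%

53.6844 %


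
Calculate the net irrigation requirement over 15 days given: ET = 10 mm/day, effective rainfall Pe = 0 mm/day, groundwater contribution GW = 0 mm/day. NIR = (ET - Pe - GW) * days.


Daily deficit = ET - Pe - GW = 10 - 0 - 0 = 10 mm/day
NIR = 10 * 15 = 150 mm

150.0000 mm


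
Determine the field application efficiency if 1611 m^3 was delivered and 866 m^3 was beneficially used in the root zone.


Ea = V_root / V_field * 100 = 866 / 1611 * 100 = 53.7554%

53.7554 %


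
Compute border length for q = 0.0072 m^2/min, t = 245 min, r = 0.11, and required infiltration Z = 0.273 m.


L = q*t/((1+r)*Z)
L = 0.0072*245/((1+0.11)*0.273)
L = 1.764/0.30303

5.8212 m


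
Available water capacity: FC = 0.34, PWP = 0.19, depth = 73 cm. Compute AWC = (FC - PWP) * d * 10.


AWC = (FC - PWP) * d * 10
AWC = (0.34 - 0.19) * 73 * 10
AWC = 0.1500 * 73 * 10

109.5000 mm


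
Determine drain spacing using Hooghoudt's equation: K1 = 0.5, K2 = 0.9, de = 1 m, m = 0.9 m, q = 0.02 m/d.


S^2 = 8*K2*de*m/q + 4*K1*m^2/q
S^2 = 8*0.9*1*0.9/0.02 + 4*0.5*0.9^2/0.02
S = sqrt(405.0000)

20.1246 m


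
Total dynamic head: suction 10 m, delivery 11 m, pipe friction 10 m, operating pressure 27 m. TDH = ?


TDH = Hs + Hd + hf + Hp = 10 + 11 + 10 + 27 = 58

58 m


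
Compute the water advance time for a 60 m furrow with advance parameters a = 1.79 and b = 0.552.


t = (L/a)^(1/b)
t = (60/1.79)^(1/0.552)
t = 33.519553^(1/0.552)

579.7242 min


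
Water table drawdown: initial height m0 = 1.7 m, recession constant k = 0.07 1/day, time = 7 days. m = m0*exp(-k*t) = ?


m = m0 * exp(-k*t)
m = 1.7 * exp(-0.07 * 7)
m = 1.7 * exp(-0.4900)

1.0415 m


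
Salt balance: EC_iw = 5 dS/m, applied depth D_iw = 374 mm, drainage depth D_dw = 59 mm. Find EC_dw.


EC_dw = EC_iw * D_iw / D_dw
EC_dw = 5 * 374 / 59
EC_dw = 1870 / 59

31.6949 dS/m


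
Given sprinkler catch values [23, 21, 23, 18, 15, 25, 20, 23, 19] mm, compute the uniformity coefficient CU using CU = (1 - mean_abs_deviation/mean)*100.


mean = 20.777778 mm
MAD = 2.469136 mm
CU = (1 - 2.469136/20.777778)*100

88.1165 %


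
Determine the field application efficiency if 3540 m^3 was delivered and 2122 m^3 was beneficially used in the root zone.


Ea = V_root / V_field * 100 = 2122 / 3540 * 100 = 59.9435%

59.9435 %


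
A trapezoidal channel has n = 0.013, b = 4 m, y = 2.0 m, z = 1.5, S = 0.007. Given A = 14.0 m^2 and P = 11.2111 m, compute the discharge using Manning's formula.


R = A/P = 14.0/11.2111 = 1.248762
Q = (1/0.013) * 14.0 * 1.248762^(2/3) * 0.007^0.5

104.4849 m^3/s


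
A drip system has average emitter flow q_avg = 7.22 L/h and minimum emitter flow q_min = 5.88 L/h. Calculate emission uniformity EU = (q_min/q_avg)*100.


EU = (q_min/q_avg)*100 = (5.88/7.22)*100 = 81.4404%

81.4404 %


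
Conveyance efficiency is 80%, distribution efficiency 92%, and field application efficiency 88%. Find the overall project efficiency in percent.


Ec = 0.8, Eb = 0.92, Ea = 0.88
E = 0.8 * 0.92 * 0.88 * 100 = 64.7680%

64.7680 %


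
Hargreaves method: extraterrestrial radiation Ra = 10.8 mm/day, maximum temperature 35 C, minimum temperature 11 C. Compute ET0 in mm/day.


Tmean = (Tmax + Tmin)/2 = (35 + 11)/2 = 23.0
ET0 = 0.0023 * 10.8 * (23.0 + 17.8) * sqrt(35 - 11)
ET0 = 0.0023 * 10.8 * 40.8 * 4.898979

4.9650 mm/day


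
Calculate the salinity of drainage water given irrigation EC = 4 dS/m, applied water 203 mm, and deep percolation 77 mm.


EC_dw = EC_iw * D_iw / D_dw
EC_dw = 4 * 203 / 77
EC_dw = 812 / 77

10.5455 dS/m


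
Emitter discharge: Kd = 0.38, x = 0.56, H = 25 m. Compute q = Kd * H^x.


q = Kd * H^x = 0.38 * 25^0.56 = 0.38 * 6.065218

2.3048 L/h


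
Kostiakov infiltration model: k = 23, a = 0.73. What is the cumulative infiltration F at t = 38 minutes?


F = k * t^a = 23 * 38^0.73
F = 23 * 14.231216

327.3180 mm


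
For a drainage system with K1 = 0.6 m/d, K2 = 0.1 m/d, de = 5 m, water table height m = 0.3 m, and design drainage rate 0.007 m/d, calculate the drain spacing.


S^2 = 8*K2*de*m/q + 4*K1*m^2/q
S^2 = 8*0.1*5*0.3/0.007 + 4*0.6*0.3^2/0.007
S = sqrt(202.2857)

14.2227 m


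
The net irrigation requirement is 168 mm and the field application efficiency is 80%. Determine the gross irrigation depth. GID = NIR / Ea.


Ea = 80% = 0.8
GID = NIR / Ea = 168 / 0.8 = 210.0000 mm

210.0000 mm


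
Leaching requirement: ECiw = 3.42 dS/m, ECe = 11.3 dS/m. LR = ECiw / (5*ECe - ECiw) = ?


LR = ECiw / (5*ECe - ECiw)
LR = 3.42 / (5*11.3 - 3.42)
LR = 3.42 / 53.0800

0.0644


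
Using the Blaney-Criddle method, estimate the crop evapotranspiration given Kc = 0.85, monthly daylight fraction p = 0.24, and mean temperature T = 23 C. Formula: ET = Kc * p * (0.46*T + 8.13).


ET = Kc * p * (0.46*T + 8.13)
ET = 0.85 * 0.24 * (0.46*23 + 8.13)
ET = 0.85 * 0.24 * 18.7100

3.8168 mm/day


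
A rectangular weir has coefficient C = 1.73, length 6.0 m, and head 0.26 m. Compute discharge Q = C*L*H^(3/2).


Q = C * L * H^(3/2) = 1.73 * 6.0 * 0.26^1.5 = 1.73 * 6.0 * 0.132575

1.3761 m^3/s


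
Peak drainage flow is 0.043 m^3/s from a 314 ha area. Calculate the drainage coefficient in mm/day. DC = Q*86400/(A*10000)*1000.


DC = Q * 86400 / (A * 10000) * 1000
DC = 0.043 * 86400 / (314 * 10000) * 1000
DC = 3715200.0000 / 3140000

1.1832 mm/day


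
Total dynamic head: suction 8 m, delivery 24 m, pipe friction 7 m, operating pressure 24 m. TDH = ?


TDH = Hs + Hd + hf + Hp = 8 + 24 + 7 + 24 = 63

63 m


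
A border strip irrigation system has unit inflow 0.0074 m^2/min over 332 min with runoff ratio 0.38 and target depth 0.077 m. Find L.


L = q*t/((1+r)*Z)
L = 0.0074*332/((1+0.38)*0.077)
L = 2.4568/0.10626

23.1206 m


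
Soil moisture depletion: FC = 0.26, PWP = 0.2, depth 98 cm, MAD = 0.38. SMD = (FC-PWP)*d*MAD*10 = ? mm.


SMD = (FC - PWP) * d * MAD * 10
SMD = (0.26 - 0.2) * 98 * 0.38 * 10
SMD = 0.0600 * 98 * 0.38 * 10

22.3440 mm


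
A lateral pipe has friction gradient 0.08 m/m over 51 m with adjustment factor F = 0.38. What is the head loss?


hf = J * L * F = 0.08 * 51 * 0.38 = 1.5504 m

1.5504 m


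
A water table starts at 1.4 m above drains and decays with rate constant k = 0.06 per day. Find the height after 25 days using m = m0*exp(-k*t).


m = m0 * exp(-k*t)
m = 1.4 * exp(-0.06 * 25)
m = 1.4 * exp(-1.5000)

0.3124 m


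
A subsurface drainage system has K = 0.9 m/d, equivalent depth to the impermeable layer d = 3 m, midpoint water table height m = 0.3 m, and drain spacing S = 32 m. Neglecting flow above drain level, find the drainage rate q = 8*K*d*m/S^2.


q = 8*K*d*m/S^2
q = 8*0.9*3*0.3/32^2
q = 6.4800 / 1024

0.0063 m/d


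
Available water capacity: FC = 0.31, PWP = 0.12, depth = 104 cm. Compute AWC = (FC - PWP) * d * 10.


AWC = (FC - PWP) * d * 10
AWC = (0.31 - 0.12) * 104 * 10
AWC = 0.1900 * 104 * 10

197.6000 mm


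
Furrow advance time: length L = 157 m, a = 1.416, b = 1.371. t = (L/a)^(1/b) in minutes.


t = (L/a)^(1/b)
t = (157/1.416)^(1/1.371)
t = 110.875706^(1/1.371)

31.0093 min


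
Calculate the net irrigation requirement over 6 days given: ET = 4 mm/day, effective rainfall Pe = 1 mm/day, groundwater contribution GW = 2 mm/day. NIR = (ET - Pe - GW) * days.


Daily deficit = ET - Pe - GW = 4 - 1 - 2 = 1 mm/day
NIR = 1 * 6 = 6 mm

6.0000 mm


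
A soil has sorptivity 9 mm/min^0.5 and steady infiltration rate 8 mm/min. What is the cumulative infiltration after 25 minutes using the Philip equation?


F = S*sqrt(t) + A*t
F = 9*sqrt(25) + 8*25
F = 9*5.000000 + 200

245.0000 mm


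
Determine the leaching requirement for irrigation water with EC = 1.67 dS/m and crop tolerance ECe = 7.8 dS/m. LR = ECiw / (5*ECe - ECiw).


LR = ECiw / (5*ECe - ECiw)
LR = 1.67 / (5*7.8 - 1.67)
LR = 1.67 / 37.3300

0.0447


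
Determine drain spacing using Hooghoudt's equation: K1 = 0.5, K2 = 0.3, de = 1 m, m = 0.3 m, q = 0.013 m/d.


S^2 = 8*K2*de*m/q + 4*K1*m^2/q
S^2 = 8*0.3*1*0.3/0.013 + 4*0.5*0.3^2/0.013
S = sqrt(69.2308)

8.3205 m


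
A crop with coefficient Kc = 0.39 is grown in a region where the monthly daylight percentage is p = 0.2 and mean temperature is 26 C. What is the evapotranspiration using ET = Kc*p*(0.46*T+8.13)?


ET = Kc * p * (0.46*T + 8.13)
ET = 0.39 * 0.2 * (0.46*26 + 8.13)
ET = 0.39 * 0.2 * 20.0900

1.5670 mm/day


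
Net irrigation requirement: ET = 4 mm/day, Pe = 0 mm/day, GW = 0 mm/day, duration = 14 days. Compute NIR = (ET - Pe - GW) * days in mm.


Daily deficit = ET - Pe - GW = 4 - 0 - 0 = 4 mm/day
NIR = 4 * 14 = 56 mm

56.0000 mm


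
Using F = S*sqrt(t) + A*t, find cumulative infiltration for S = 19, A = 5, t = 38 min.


F = S*sqrt(t) + A*t
F = 19*sqrt(38) + 5*38
F = 19*6.164414 + 190

307.1239 mm


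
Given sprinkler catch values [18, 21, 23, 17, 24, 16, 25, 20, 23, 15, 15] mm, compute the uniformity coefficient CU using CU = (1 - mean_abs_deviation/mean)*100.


mean = 19.727273 mm
MAD = 3.206612 mm
CU = (1 - 3.206612/19.727273)*100

83.7453 %


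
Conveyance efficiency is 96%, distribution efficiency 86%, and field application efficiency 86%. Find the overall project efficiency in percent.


Ec = 0.96, Eb = 0.86, Ea = 0.86
E = 0.96 * 0.86 * 0.86 * 100 = 71.0016%

71.0016 %


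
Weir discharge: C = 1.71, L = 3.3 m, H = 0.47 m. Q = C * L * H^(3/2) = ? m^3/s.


Q = C * L * H^(3/2) = 1.71 * 3.3 * 0.47^1.5 = 1.71 * 3.3 * 0.322216

1.8183 m^3/s


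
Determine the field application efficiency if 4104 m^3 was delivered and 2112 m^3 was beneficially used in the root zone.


Ea = V_root / V_field * 100 = 2112 / 4104 * 100 = 51.4620%

51.4620 %


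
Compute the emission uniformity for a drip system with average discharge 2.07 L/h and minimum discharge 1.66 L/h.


EU = (q_min/q_avg)*100 = (1.66/2.07)*100 = 80.1932%

80.1932 %


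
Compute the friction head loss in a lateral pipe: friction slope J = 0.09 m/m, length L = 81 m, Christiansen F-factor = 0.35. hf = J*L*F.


hf = J * L * F = 0.09 * 81 * 0.35 = 2.5515 m

2.5515 m


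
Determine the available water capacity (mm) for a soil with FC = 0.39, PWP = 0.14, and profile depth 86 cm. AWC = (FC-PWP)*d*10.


AWC = (FC - PWP) * d * 10
AWC = (0.39 - 0.14) * 86 * 10
AWC = 0.2500 * 86 * 10

215.0000 mm


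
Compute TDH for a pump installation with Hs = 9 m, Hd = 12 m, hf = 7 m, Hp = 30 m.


TDH = Hs + Hd + hf + Hp = 9 + 12 + 7 + 30 = 58

58 m


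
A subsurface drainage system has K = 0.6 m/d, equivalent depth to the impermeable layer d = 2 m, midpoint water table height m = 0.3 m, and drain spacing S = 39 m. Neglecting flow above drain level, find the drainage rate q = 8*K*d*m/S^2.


q = 8*K*d*m/S^2
q = 8*0.6*2*0.3/39^2
q = 2.8800 / 1521

0.0019 m/d


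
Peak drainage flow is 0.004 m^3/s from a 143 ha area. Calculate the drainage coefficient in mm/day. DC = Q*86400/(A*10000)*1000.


DC = Q * 86400 / (A * 10000) * 1000
DC = 0.004 * 86400 / (143 * 10000) * 1000
DC = 345600.0000 / 1430000

0.2417 mm/day


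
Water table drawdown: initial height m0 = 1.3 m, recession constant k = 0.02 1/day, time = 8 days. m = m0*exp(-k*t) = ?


m = m0 * exp(-k*t)
m = 1.3 * exp(-0.02 * 8)
m = 1.3 * exp(-0.1600)

1.1078 m


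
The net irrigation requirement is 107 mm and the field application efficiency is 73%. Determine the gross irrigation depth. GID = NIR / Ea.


Ea = 73% = 0.73
GID = NIR / Ea = 107 / 0.73 = 146.5753 mm

146.5753 mm


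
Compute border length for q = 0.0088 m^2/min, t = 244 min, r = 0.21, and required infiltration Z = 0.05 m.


L = q*t/((1+r)*Z)
L = 0.0088*244/((1+0.21)*0.05)
L = 2.1472/0.0605

35.4909 m


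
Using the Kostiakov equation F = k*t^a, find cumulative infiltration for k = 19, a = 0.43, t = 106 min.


F = k * t^a = 19 * 106^0.43
F = 19 * 7.428165

141.1351 mm


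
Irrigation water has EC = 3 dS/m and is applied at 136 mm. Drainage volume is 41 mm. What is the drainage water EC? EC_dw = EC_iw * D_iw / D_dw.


EC_dw = EC_iw * D_iw / D_dw
EC_dw = 3 * 136 / 41
EC_dw = 408 / 41

9.9512 dS/m


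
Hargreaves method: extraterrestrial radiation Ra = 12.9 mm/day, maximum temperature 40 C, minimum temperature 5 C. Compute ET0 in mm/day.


Tmean = (Tmax + Tmin)/2 = (40 + 5)/2 = 22.5
ET0 = 0.0023 * 12.9 * (22.5 + 17.8) * sqrt(40 - 5)
ET0 = 0.0023 * 12.9 * 40.3 * 5.916080

7.0739 mm/day


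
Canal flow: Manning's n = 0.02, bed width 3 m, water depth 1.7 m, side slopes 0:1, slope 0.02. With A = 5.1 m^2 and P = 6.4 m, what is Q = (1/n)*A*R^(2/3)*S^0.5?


R = A/P = 5.1/6.4 = 0.796875
Q = (1/0.02) * 5.1 * 0.796875^(2/3) * 0.02^0.5

30.9967 m^3/s


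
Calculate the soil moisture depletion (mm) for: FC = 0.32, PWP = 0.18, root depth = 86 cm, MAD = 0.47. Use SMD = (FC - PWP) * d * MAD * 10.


SMD = (FC - PWP) * d * MAD * 10
SMD = (0.32 - 0.18) * 86 * 0.47 * 10
SMD = 0.1400 * 86 * 0.47 * 10

56.5880 mm


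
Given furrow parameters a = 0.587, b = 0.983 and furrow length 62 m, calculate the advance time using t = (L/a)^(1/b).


t = (L/a)^(1/b)
t = (62/0.587)^(1/0.983)
t = 105.621806^(1/0.983)

114.4860 min


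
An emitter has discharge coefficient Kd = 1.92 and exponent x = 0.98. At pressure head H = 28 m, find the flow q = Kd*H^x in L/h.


q = Kd * H^x = 1.92 * 28^0.98 = 1.92 * 26.194787

50.2940 L/h


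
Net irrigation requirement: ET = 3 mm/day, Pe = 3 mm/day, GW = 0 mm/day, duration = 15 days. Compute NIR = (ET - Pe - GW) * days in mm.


Daily deficit = ET - Pe - GW = 3 - 3 - 0 = 0 mm/day
NIR = 0 * 15 = 0 mm

0 mm


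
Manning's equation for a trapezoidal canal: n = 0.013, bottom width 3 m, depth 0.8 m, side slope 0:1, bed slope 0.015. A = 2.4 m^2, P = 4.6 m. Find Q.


R = A/P = 2.4/4.6 = 0.521739
Q = (1/0.013) * 2.4 * 0.521739^(2/3) * 0.015^0.5

14.6538 m^3/s


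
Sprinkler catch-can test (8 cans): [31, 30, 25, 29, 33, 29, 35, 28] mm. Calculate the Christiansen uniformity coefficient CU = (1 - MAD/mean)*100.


mean = 30.000000 mm
MAD = 2.250000 mm
CU = (1 - 2.250000/30.000000)*100

92.5000 %


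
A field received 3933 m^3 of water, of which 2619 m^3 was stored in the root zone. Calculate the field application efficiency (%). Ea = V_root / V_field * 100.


Ea = V_root / V_field * 100 = 2619 / 3933 * 100 = 66.5904%

66.5904 %


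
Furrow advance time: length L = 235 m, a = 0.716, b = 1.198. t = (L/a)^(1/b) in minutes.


t = (L/a)^(1/b)
t = (235/0.716)^(1/1.198)
t = 328.212291^(1/1.198)

125.9784 min


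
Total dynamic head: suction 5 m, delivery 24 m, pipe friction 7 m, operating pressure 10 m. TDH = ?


TDH = Hs + Hd + hf + Hp = 5 + 24 + 7 + 10 = 46

46 m


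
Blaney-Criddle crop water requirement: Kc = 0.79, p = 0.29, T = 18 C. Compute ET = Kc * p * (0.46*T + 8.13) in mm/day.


ET = Kc * p * (0.46*T + 8.13)
ET = 0.79 * 0.29 * (0.46*18 + 8.13)
ET = 0.79 * 0.29 * 16.4100

3.7595 mm/day


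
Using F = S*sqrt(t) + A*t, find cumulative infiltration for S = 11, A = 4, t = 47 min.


F = S*sqrt(t) + A*t
F = 11*sqrt(47) + 4*47
F = 11*6.855655 + 188

263.4122 mm


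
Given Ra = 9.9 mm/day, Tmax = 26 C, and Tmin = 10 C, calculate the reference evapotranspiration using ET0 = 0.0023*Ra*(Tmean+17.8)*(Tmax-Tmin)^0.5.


Tmean = (Tmax + Tmin)/2 = (26 + 10)/2 = 18.0
ET0 = 0.0023 * 9.9 * (18.0 + 17.8) * sqrt(26 - 10)
ET0 = 0.0023 * 9.9 * 35.8 * 4.000000

3.2607 mm/day


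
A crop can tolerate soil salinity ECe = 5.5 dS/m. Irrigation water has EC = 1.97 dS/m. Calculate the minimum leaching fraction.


LR = ECiw / (5*ECe - ECiw)
LR = 1.97 / (5*5.5 - 1.97)
LR = 1.97 / 25.5300

0.0772


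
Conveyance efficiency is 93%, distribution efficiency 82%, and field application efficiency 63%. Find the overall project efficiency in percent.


Ec = 0.93, Eb = 0.82, Ea = 0.63
E = 0.93 * 0.82 * 0.63 * 100 = 48.0438%

48.0438 %


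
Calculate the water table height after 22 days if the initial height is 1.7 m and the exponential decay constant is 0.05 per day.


m = m0 * exp(-k*t)
m = 1.7 * exp(-0.05 * 22)
m = 1.7 * exp(-1.1000)

0.5659 m


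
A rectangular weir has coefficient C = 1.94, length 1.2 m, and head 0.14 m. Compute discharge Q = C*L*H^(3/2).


Q = C * L * H^(3/2) = 1.94 * 1.2 * 0.14^1.5 = 1.94 * 1.2 * 0.052383

0.1219 m^3/s


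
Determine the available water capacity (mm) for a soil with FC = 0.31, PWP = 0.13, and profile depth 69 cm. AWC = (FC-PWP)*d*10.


AWC = (FC - PWP) * d * 10
AWC = (0.31 - 0.13) * 69 * 10
AWC = 0.1800 * 69 * 10

124.2000 mm


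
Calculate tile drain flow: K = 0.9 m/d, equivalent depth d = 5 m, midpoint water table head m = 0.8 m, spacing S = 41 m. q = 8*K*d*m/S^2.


q = 8*K*d*m/S^2
q = 8*0.9*5*0.8/41^2
q = 28.8000 / 1681

0.0171 m/d


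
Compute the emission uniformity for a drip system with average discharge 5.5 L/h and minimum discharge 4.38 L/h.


EU = (q_min/q_avg)*100 = (4.38/5.5)*100 = 79.6364%

79.6364 %


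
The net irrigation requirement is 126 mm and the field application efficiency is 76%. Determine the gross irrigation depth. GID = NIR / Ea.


Ea = 76% = 0.76
GID = NIR / Ea = 126 / 0.76 = 165.7895 mm

165.7895 mm


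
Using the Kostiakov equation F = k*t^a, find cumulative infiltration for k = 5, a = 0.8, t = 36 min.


F = k * t^a = 5 * 36^0.8
F = 5 * 17.580936

87.9047 mm


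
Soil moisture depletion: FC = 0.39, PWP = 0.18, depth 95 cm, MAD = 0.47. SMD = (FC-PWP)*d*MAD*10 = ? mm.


SMD = (FC - PWP) * d * MAD * 10
SMD = (0.39 - 0.18) * 95 * 0.47 * 10
SMD = 0.2100 * 95 * 0.47 * 10

93.7650 mm


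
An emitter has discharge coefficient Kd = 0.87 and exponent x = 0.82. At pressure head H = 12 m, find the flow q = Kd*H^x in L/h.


q = Kd * H^x = 0.87 * 12^0.82 = 0.87 * 7.672354

6.6749 L/h


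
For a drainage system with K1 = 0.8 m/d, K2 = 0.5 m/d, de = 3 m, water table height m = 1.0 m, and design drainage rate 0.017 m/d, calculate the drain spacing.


S^2 = 8*K2*de*m/q + 4*K1*m^2/q
S^2 = 8*0.5*3*1.0/0.017 + 4*0.8*1.0^2/0.017
S = sqrt(894.1176)

29.9018 m


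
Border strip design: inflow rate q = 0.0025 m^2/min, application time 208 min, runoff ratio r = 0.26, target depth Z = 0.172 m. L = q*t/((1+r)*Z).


L = q*t/((1+r)*Z)
L = 0.0025*208/((1+0.26)*0.172)
L = 0.52/0.21672

2.3994 m


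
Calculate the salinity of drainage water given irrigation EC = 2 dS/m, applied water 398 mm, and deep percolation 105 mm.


EC_dw = EC_iw * D_iw / D_dw
EC_dw = 2 * 398 / 105
EC_dw = 796 / 105

7.5810 dS/m


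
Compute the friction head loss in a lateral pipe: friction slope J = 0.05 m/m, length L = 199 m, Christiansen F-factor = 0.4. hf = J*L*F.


hf = J * L * F = 0.05 * 199 * 0.4 = 3.9800 m

3.9800 m


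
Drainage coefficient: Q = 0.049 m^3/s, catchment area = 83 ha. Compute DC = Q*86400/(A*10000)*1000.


DC = Q * 86400 / (A * 10000) * 1000
DC = 0.049 * 86400 / (83 * 10000) * 1000
DC = 4233600.0000 / 830000

5.1007 mm/day


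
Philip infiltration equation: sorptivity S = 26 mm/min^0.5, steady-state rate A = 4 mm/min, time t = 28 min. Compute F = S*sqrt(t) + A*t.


F = S*sqrt(t) + A*t
F = 26*sqrt(28) + 4*28
F = 26*5.291503 + 112

249.5791 mm


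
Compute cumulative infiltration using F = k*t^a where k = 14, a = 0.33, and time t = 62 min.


F = k * t^a = 14 * 62^0.33
F = 14 * 3.903815

54.6534 mm


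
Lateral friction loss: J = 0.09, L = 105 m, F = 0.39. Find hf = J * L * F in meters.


hf = J * L * F = 0.09 * 105 * 0.39 = 3.6855 m

3.6855 m


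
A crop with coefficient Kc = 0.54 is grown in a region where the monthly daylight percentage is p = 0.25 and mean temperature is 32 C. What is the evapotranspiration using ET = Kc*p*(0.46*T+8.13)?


ET = Kc * p * (0.46*T + 8.13)
ET = 0.54 * 0.25 * (0.46*32 + 8.13)
ET = 0.54 * 0.25 * 22.8500

3.0848 mm/day


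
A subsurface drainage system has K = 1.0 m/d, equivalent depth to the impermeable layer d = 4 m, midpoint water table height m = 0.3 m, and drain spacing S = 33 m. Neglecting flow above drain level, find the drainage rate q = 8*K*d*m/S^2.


q = 8*K*d*m/S^2
q = 8*1.0*4*0.3/33^2
q = 9.6000 / 1089

0.0088 m/d


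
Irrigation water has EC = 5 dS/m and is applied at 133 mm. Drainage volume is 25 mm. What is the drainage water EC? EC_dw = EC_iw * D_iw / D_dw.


EC_dw = EC_iw * D_iw / D_dw
EC_dw = 5 * 133 / 25
EC_dw = 665 / 25

26.6000 dS/m


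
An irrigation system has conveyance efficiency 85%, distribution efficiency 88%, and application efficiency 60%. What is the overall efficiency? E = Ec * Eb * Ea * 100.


Ec = 0.85, Eb = 0.88, Ea = 0.6
E = 0.85 * 0.88 * 0.6 * 100 = 44.8800%

44.8800 %


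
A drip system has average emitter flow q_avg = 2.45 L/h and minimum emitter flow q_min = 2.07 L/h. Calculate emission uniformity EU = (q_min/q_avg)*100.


EU = (q_min/q_avg)*100 = (2.07/2.45)*100 = 84.4898%

84.4898 %


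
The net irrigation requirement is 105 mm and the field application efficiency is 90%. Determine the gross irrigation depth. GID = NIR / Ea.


Ea = 90% = 0.9
GID = NIR / Ea = 105 / 0.9 = 116.6667 mm

116.6667 mm


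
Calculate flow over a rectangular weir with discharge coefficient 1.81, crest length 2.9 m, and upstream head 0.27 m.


Q = C * L * H^(3/2) = 1.81 * 2.9 * 0.27^1.5 = 1.81 * 2.9 * 0.140296

0.7364 m^3/s


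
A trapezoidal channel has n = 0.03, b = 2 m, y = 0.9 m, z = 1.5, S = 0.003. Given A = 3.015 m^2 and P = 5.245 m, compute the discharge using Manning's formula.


R = A/P = 3.015/5.245 = 0.574833
Q = (1/0.03) * 3.015 * 0.574833^(2/3) * 0.003^0.5

3.8056 m^3/s


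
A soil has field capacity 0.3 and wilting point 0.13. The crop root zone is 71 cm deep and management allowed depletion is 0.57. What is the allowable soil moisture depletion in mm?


SMD = (FC - PWP) * d * MAD * 10
SMD = (0.3 - 0.13) * 71 * 0.57 * 10
SMD = 0.1700 * 71 * 0.57 * 10

68.7990 mm


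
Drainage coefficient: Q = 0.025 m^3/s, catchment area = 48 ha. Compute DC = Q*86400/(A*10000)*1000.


DC = Q * 86400 / (A * 10000) * 1000
DC = 0.025 * 86400 / (48 * 10000) * 1000
DC = 2160000.0000 / 480000

4.5000 mm/day


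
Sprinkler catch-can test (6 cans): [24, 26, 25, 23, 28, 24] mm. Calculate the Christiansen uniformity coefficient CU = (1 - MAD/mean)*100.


mean = 25.000000 mm
MAD = 1.333333 mm
CU = (1 - 1.333333/25.000000)*100

94.6667 %


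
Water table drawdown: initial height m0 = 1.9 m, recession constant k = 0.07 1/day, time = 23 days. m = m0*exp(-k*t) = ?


m = m0 * exp(-k*t)
m = 1.9 * exp(-0.07 * 23)
m = 1.9 * exp(-1.6100)

0.3798 m


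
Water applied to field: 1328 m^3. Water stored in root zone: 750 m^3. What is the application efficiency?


Ea = V_root / V_field * 100 = 750 / 1328 * 100 = 56.4759%

56.4759 %


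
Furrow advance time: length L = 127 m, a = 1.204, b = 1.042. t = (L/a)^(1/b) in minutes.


t = (L/a)^(1/b)
t = (127/1.204)^(1/1.042)
t = 105.481728^(1/1.042)

87.4236 min


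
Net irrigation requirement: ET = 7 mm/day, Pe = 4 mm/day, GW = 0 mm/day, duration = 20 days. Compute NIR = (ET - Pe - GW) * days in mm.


Daily deficit = ET - Pe - GW = 7 - 4 - 0 = 3 mm/day
NIR = 3 * 20 = 60 mm

60.0000 mm


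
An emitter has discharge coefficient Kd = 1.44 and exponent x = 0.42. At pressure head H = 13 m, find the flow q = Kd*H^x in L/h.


q = Kd * H^x = 1.44 * 13^0.42 = 1.44 * 2.936677

4.2288 L/h


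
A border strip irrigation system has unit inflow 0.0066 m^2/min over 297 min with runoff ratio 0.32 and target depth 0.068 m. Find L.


L = q*t/((1+r)*Z)
L = 0.0066*297/((1+0.32)*0.068)
L = 1.9602/0.08976

21.8382 m


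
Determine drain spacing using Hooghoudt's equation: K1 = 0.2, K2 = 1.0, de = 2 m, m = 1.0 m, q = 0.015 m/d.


S^2 = 8*K2*de*m/q + 4*K1*m^2/q
S^2 = 8*1.0*2*1.0/0.015 + 4*0.2*1.0^2/0.015
S = sqrt(1120.0000)

33.4664 m


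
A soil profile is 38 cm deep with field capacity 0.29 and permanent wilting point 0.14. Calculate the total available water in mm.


AWC = (FC - PWP) * d * 10
AWC = (0.29 - 0.14) * 38 * 10
AWC = 0.1500 * 38 * 10

57.0000 mm


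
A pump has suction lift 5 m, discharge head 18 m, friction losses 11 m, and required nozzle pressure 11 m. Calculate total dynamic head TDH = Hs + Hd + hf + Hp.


TDH = Hs + Hd + hf + Hp = 5 + 18 + 11 + 11 = 45

45 m


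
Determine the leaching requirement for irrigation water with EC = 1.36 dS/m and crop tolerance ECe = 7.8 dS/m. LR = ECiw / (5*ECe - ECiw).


LR = ECiw / (5*ECe - ECiw)
LR = 1.36 / (5*7.8 - 1.36)
LR = 1.36 / 37.6400

0.0361


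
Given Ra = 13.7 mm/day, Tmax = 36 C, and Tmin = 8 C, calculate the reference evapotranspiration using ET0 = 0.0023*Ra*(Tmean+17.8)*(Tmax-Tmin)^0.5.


Tmean = (Tmax + Tmin)/2 = (36 + 8)/2 = 22.0
ET0 = 0.0023 * 13.7 * (22.0 + 17.8) * sqrt(36 - 8)
ET0 = 0.0023 * 13.7 * 39.8 * 5.291503

6.6361 mm/day


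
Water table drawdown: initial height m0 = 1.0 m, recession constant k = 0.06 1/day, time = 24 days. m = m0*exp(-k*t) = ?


m = m0 * exp(-k*t)
m = 1.0 * exp(-0.06 * 24)
m = 1.0 * exp(-1.4400)

0.2369 m


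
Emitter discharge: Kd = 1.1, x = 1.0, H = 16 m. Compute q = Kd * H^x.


q = Kd * H^x = 1.1 * 16^1.0 = 1.1 * 16.000000

17.6000 L/h


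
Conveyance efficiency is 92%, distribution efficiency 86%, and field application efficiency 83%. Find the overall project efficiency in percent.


Ec = 0.92, Eb = 0.86, Ea = 0.83
E = 0.92 * 0.86 * 0.83 * 100 = 65.6696%

65.6696 %


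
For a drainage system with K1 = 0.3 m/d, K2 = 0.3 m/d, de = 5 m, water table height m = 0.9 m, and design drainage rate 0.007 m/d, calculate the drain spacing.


S^2 = 8*K2*de*m/q + 4*K1*m^2/q
S^2 = 8*0.3*5*0.9/0.007 + 4*0.3*0.9^2/0.007
S = sqrt(1681.7143)

41.0087 m


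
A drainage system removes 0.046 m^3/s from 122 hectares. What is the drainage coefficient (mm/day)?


DC = Q * 86400 / (A * 10000) * 1000
DC = 0.046 * 86400 / (122 * 10000) * 1000
DC = 3974400.0000 / 1220000

3.2577 mm/day


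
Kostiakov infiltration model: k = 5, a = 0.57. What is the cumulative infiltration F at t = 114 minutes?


F = k * t^a = 5 * 114^0.57
F = 5 * 14.874274

74.3714 mm


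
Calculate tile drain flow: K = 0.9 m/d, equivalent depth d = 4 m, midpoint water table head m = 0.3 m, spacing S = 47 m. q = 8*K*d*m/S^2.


q = 8*K*d*m/S^2
q = 8*0.9*4*0.3/47^2
q = 8.6400 / 2209

0.0039 m/d


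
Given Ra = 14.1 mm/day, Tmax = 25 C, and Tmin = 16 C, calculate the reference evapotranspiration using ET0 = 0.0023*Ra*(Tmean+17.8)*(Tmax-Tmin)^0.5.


Tmean = (Tmax + Tmin)/2 = (25 + 16)/2 = 20.5
ET0 = 0.0023 * 14.1 * (20.5 + 17.8) * sqrt(25 - 16)
ET0 = 0.0023 * 14.1 * 38.3 * 3.000000

3.7262 mm/day


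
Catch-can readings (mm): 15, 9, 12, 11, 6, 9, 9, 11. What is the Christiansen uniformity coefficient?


mean = 10.250000 mm
MAD = 2.000000 mm
CU = (1 - 2.000000/10.250000)*100

80.4878 %


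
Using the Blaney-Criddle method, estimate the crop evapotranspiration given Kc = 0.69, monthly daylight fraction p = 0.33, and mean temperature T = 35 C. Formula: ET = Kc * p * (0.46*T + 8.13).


ET = Kc * p * (0.46*T + 8.13)
ET = 0.69 * 0.33 * (0.46*35 + 8.13)
ET = 0.69 * 0.33 * 24.2300

5.5172 mm/day


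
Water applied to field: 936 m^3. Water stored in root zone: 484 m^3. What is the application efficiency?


Ea = V_root / V_field * 100 = 484 / 936 * 100 = 51.7094%

51.7094 %


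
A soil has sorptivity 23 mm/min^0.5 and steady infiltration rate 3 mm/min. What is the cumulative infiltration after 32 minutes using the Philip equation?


F = S*sqrt(t) + A*t
F = 23*sqrt(32) + 3*32
F = 23*5.656854 + 96

226.1076 mm


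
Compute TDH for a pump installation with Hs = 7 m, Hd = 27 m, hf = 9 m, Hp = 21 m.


TDH = Hs + Hd + hf + Hp = 7 + 27 + 9 + 21 = 64

64 m


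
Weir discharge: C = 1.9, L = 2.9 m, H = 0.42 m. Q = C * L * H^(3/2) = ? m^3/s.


Q = C * L * H^(3/2) = 1.9 * 2.9 * 0.42^1.5 = 1.9 * 2.9 * 0.272191

1.4998 m^3/s


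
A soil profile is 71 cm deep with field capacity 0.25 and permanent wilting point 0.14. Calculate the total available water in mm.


AWC = (FC - PWP) * d * 10
AWC = (0.25 - 0.14) * 71 * 10
AWC = 0.1100 * 71 * 10

78.1000 mm


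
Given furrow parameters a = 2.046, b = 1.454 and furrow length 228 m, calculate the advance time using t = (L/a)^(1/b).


t = (L/a)^(1/b)
t = (228/2.046)^(1/1.454)
t = 111.436950^(1/1.454)

25.5776 min


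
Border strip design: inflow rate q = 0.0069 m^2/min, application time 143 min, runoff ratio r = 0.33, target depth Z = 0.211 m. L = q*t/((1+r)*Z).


L = q*t/((1+r)*Z)
L = 0.0069*143/((1+0.33)*0.211)
L = 0.9867/0.28063

3.5160 m


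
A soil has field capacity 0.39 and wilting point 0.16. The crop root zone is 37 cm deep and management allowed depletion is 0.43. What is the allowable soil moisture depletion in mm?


SMD = (FC - PWP) * d * MAD * 10
SMD = (0.39 - 0.16) * 37 * 0.43 * 10
SMD = 0.2300 * 37 * 0.43 * 10

36.5930 mm


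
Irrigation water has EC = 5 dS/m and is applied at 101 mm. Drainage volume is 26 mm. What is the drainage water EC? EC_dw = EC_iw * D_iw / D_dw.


EC_dw = EC_iw * D_iw / D_dw
EC_dw = 5 * 101 / 26
EC_dw = 505 / 26

19.4231 dS/m


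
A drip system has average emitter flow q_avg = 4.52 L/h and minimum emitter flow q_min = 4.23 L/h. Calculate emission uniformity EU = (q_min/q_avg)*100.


EU = (q_min/q_avg)*100 = (4.23/4.52)*100 = 93.5841%

93.5841 %


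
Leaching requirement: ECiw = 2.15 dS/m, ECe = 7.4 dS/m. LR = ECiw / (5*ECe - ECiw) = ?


LR = ECiw / (5*ECe - ECiw)
LR = 2.15 / (5*7.4 - 2.15)
LR = 2.15 / 34.8500

0.0617


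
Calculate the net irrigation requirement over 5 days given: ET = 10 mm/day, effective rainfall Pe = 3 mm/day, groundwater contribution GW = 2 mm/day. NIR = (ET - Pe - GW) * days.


Daily deficit = ET - Pe - GW = 10 - 3 - 2 = 5 mm/day
NIR = 5 * 5 = 25 mm

25.0000 mm


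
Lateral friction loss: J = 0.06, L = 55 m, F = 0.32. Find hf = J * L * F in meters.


hf = J * L * F = 0.06 * 55 * 0.32 = 1.0560 m

1.0560 m


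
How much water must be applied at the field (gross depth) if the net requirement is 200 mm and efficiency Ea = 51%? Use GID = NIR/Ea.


Ea = 51% = 0.51
GID = NIR / Ea = 200 / 0.51 = 392.1569 mm

392.1569 mm


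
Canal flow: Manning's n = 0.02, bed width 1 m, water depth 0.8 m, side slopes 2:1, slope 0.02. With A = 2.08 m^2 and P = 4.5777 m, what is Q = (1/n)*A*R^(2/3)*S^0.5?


R = A/P = 2.08/4.5777 = 0.454377
Q = (1/0.02) * 2.08 * 0.454377^(2/3) * 0.02^0.5

8.6928 m^3/s


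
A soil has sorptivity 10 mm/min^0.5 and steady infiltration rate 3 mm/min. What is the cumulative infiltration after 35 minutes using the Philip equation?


F = S*sqrt(t) + A*t
F = 10*sqrt(35) + 3*35
F = 10*5.916080 + 105

164.1608 mm


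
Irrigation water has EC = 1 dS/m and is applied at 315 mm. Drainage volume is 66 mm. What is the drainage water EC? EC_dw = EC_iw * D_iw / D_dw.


EC_dw = EC_iw * D_iw / D_dw
EC_dw = 1 * 315 / 66
EC_dw = 315 / 66

4.7727 dS/m


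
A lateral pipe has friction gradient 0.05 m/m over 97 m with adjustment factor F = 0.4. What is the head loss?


hf = J * L * F = 0.05 * 97 * 0.4 = 1.9400 m

1.9400 m


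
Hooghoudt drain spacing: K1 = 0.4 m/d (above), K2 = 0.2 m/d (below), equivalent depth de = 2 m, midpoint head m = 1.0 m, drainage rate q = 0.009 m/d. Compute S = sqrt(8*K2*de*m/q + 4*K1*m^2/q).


S^2 = 8*K2*de*m/q + 4*K1*m^2/q
S^2 = 8*0.2*2*1.0/0.009 + 4*0.4*1.0^2/0.009
S = sqrt(533.3333)

23.0940 m


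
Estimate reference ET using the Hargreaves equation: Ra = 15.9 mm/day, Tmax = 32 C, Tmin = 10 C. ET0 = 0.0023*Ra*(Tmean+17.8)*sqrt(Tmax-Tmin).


Tmean = (Tmax + Tmin)/2 = (32 + 10)/2 = 21.0
ET0 = 0.0023 * 15.9 * (21.0 + 17.8) * sqrt(32 - 10)
ET0 = 0.0023 * 15.9 * 38.8 * 4.690416

6.6553 mm/day


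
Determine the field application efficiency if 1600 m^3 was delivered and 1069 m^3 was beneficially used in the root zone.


Ea = V_root / V_field * 100 = 1069 / 1600 * 100 = 66.8125%

66.8125 %


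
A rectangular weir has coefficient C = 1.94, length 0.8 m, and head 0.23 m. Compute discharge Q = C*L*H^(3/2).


Q = C * L * H^(3/2) = 1.94 * 0.8 * 0.23^1.5 = 1.94 * 0.8 * 0.110304

0.1712 m^3/s


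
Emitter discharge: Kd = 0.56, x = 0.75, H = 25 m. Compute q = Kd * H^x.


q = Kd * H^x = 0.56 * 25^0.75 = 0.56 * 11.180340

6.2610 L/h


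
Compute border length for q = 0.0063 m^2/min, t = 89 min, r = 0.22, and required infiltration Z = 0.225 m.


L = q*t/((1+r)*Z)
L = 0.0063*89/((1+0.22)*0.225)
L = 0.5607/0.2745

2.0426 m


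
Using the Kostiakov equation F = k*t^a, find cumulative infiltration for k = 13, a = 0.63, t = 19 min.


F = k * t^a = 13 * 19^0.63
F = 13 * 6.391676

83.0918 mm


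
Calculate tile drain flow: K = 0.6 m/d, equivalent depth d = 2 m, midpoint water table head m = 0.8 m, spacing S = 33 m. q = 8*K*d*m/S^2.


q = 8*K*d*m/S^2
q = 8*0.6*2*0.8/33^2
q = 7.6800 / 1089

0.0071 m/d


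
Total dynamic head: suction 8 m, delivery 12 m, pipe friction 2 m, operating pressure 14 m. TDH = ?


TDH = Hs + Hd + hf + Hp = 8 + 12 + 2 + 14 = 36

36 m


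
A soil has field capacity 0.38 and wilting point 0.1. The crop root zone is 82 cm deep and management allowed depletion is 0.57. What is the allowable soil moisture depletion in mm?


SMD = (FC - PWP) * d * MAD * 10
SMD = (0.38 - 0.1) * 82 * 0.57 * 10
SMD = 0.2800 * 82 * 0.57 * 10

130.8720 mm


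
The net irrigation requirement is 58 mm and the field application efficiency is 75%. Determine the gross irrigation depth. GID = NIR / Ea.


Ea = 75% = 0.75
GID = NIR / Ea = 58 / 0.75 = 77.3333 mm

77.3333 mm


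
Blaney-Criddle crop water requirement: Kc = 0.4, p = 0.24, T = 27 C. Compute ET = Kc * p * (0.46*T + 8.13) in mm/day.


ET = Kc * p * (0.46*T + 8.13)
ET = 0.4 * 0.24 * (0.46*27 + 8.13)
ET = 0.4 * 0.24 * 20.5500

1.9728 mm/day


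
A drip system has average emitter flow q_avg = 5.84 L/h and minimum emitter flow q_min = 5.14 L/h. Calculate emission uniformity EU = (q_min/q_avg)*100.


EU = (q_min/q_avg)*100 = (5.14/5.84)*100 = 88.0137%

88.0137 %


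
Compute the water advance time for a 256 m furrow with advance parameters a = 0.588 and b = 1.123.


t = (L/a)^(1/b)
t = (256/0.588)^(1/1.123)
t = 435.374150^(1/1.123)

223.7861 min


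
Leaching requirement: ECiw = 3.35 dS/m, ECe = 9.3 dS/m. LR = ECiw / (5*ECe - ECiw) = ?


LR = ECiw / (5*ECe - ECiw)
LR = 3.35 / (5*9.3 - 3.35)
LR = 3.35 / 43.1500

0.0776


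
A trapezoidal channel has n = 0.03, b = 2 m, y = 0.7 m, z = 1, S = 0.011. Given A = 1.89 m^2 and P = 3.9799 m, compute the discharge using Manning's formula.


R = A/P = 1.89/3.9799 = 0.474886
Q = (1/0.03) * 1.89 * 0.474886^(2/3) * 0.011^0.5

4.0219 m^3/s


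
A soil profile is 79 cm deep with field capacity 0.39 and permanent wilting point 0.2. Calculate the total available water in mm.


AWC = (FC - PWP) * d * 10
AWC = (0.39 - 0.2) * 79 * 10
AWC = 0.1900 * 79 * 10

150.1000 mm


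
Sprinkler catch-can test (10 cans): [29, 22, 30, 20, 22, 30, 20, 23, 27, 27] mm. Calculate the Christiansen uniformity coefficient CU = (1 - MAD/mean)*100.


mean = 25.000000 mm
MAD = 3.600000 mm
CU = (1 - 3.600000/25.000000)*100

85.6000 %


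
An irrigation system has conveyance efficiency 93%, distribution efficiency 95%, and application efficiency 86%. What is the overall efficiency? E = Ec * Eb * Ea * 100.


Ec = 0.93, Eb = 0.95, Ea = 0.86
E = 0.93 * 0.95 * 0.86 * 100 = 75.9810%

75.9810 %


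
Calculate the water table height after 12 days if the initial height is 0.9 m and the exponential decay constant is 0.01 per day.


m = m0 * exp(-k*t)
m = 0.9 * exp(-0.01 * 12)
m = 0.9 * exp(-0.1200)

0.7982 m


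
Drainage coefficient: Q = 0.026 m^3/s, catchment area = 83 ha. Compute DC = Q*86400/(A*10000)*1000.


DC = Q * 86400 / (A * 10000) * 1000
DC = 0.026 * 86400 / (83 * 10000) * 1000
DC = 2246400.0000 / 830000

2.7065 mm/day


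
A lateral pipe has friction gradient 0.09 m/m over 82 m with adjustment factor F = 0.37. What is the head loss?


hf = J * L * F = 0.09 * 82 * 0.37 = 2.7306 m

2.7306 m


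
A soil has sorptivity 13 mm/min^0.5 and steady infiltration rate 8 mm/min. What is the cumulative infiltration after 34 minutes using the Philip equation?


F = S*sqrt(t) + A*t
F = 13*sqrt(34) + 8*34
F = 13*5.830952 + 272

347.8024 mm
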